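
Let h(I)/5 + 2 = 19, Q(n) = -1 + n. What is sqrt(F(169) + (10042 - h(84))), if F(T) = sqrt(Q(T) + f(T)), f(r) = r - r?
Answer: sqrt(9957 + 2*sqrt(42)) ≈ 99.850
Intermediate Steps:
f(r) = 0
h(I) = 85 (h(I) = -10 + 5*19 = -10 + 95 = 85)
F(T) = sqrt(-1 + T) (F(T) = sqrt((-1 + T) + 0) = sqrt(-1 + T))
sqrt(F(169) + (10042 - h(84))) = sqrt(sqrt(-1 + 169) + (10042 - 1*85)) = sqrt(sqrt(168) + (10042 - 85)) = sqrt(2*sqrt(42) + 9957) = sqrt(9957 + 2*sqrt(42))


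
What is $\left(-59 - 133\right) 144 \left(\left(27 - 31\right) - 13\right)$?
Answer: $470016$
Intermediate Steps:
$\left(-59 - 133\right) 144 \left(\left(27 - 31\right) - 13\right) = \left(-192\right) 144 \left(-4 - 13\right) = \left(-27648\right) \left(-17\right) = 470016$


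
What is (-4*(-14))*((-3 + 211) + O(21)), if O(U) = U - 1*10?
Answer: 12264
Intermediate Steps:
O(U) = -10 + U (O(U) = U - 10 = -10 + U)
(-4*(-14))*((-3 + 211) + O(21)) = (-4*(-14))*((-3 + 211) + (-10 + 21)) = 56*(208 + 11) = 56*219 = 12264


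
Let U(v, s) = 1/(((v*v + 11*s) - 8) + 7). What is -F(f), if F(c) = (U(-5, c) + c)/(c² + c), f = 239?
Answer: -52839/12681340 ≈ -0.0041667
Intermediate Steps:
U(v, s) = 1/(-1 + v² + 11*s) (U(v, s) = 1/(((v² + 11*s) - 8) + 7) = 1/((-8 + v² + 11*s) + 7) = 1/(-1 + v² + 11*s))
F(c) = (c + 1/(24 + 11*c))/(c + c²) (F(c) = (1/(-1 + (-5)² + 11*c) + c)/(c² + c) = (1/(-1 + 25 + 11*c) + c)/(c + c²) = (1/(24 + 11*c) + c)/(c + c²) = (c + 1/(24 + 11*c))/(c + c²))
-F(f) = -(1 + 239*(24 + 11*239))/(239*(1 + 239)*(24 + 11*239)) = -(1 + 239*(24 + 2629))/(239*240*(24 + 2629)) = -(1 + 239*2653)/(239*240*2653) = -(1 + 634067)/(239*240*2653) = -634068/(239*240*2653) = -1*52839/12681340 = -52839/12681340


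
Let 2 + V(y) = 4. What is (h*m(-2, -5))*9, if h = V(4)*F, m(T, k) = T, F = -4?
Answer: 144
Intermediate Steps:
V(y) = 2 (V(y) = -2 + 4 = 2)
h = -8 (h = 2*(-4) = -8)
(h*m(-2, -5))*9 = -8*(-2)*9 = 16*9 = 144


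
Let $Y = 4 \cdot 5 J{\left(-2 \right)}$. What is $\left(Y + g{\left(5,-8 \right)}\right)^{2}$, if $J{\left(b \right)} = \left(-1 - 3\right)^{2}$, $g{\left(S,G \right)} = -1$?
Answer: $101761$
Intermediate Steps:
$J{\left(b \right)} = 16$ ($J{\left(b \right)} = \left(-4\right)^{2} = 16$)
$Y = 320$ ($Y = 4 \cdot 5 \cdot 16 = 20 \cdot 16 = 320$)
$\left(Y + g{\left(5,-8 \right)}\right)^{2} = \left(320 - 1\right)^{2} = 319^{2} = 101761$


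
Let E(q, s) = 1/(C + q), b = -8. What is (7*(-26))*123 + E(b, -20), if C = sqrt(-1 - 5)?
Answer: -783514/35 - I*sqrt(6)/70 ≈ -22386.0 - 0.034993*I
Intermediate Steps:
C = I*sqrt(6) (C = sqrt(-6) = I*sqrt(6) ≈ 2.4495*I)
E(q, s) = 1/(q + I*sqrt(6)) (E(q, s) = 1/(I*sqrt(6) + q) = 1/(q + I*sqrt(6)))
(7*(-26))*123 + E(b, -20) = (7*(-26))*123 + 1/(-8 + I*sqrt(6)) = -182*123 + 1/(-8 + I*sqrt(6)) = -22386 + 1/(-8 + I*sqrt(6))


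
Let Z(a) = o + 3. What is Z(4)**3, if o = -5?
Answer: -8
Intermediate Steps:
Z(a) = -2 (Z(a) = -5 + 3 = -2)
Z(4)**3 = (-2)**3 = -8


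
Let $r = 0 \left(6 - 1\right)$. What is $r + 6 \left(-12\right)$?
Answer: $-72$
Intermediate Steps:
$r = 0$ ($r = 0 \cdot 5 = 0$)
$r + 6 \left(-12\right) = 0 + 6 \left(-12\right) = 0 - 72 = -72$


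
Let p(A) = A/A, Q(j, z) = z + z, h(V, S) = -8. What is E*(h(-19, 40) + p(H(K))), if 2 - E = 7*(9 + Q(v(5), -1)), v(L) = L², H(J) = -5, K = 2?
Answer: 329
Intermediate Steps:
Q(j, z) = 2*z
p(A) = 1
E = -47 (E = 2 - 7*(9 + 2*(-1)) = 2 - 7*(9 - 2) = 2 - 7*7 = 2 - 1*49 = 2 - 49 = -47)
E*(h(-19, 40) + p(H(K))) = -47*(-8 + 1) = -47*(-7) = 329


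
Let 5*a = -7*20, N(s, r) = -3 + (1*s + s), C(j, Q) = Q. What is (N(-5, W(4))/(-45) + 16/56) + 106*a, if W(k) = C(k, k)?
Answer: -934739/315 ≈ -2967.4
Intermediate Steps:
W(k) = k
N(s, r) = -3 + 2*s (N(s, r) = -3 + (s + s) = -3 + 2*s)
a = -28 (a = (-7*20)/5 = (⅕)*(-140) = -28)
(N(-5, W(4))/(-45) + 16/56) + 106*a = ((-3 + 2*(-5))/(-45) + 16/56) + 106*(-28) = ((-3 - 10)*(-1/45) + 16*(1/56)) - 2968 = (-13*(-1/45) + 2/7) - 2968 = (13/45 + 2/7) - 2968 = 181/315 - 2968 = -934739/315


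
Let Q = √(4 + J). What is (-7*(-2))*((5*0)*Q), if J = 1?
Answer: 0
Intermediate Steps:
Q = √5 (Q = √(4 + 1) = √5 ≈ 2.2361)
(-7*(-2))*((5*0)*Q) = (-7*(-2))*((5*0)*√5) = 14*(0*√5) = 14*0 = 0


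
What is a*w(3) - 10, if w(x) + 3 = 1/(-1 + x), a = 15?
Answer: -95/2 ≈ -47.500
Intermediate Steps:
w(x) = -3 + 1/(-1 + x)
a*w(3) - 10 = 15*((4 - 3*3)/(-1 + 3)) - 10 = 15*((4 - 9)/2) - 10 = 15*((1/2)*(-5)) - 10 = 15*(-5/2) - 10 = -75/2 - 10 = -95/2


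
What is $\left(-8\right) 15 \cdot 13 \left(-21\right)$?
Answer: $32760$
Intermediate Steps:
$\left(-8\right) 15 \cdot 13 \left(-21\right) = \left(-120\right) 13 \left(-21\right) = \left(-1560\right) \left(-21\right) = 32760$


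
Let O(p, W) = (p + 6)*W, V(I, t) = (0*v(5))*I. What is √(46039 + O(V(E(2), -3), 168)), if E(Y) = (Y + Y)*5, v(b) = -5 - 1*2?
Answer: √47047 ≈ 216.90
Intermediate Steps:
v(b) = -7 (v(b) = -5 - 2 = -7)
E(Y) = 10*Y (E(Y) = (2*Y)*5 = 10*Y)
V(I, t) = 0 (V(I, t) = (0*(-7))*I = 0*I = 0)
O(p, W) = W*(6 + p) (O(p, W) = (6 + p)*W = W*(6 + p))
√(46039 + O(V(E(2), -3), 168)) = √(46039 + 168*(6 + 0)) = √(46039 + 168*6) = √(46039 + 1008) = √47047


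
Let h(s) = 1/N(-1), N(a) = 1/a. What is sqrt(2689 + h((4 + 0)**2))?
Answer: 8*sqrt(42) ≈ 51.846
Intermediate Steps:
h(s) = -1 (h(s) = 1/(1/(-1)) = 1/(-1) = -1)
sqrt(2689 + h((4 + 0)**2)) = sqrt(2689 - 1) = sqrt(2688) = 8*sqrt(42)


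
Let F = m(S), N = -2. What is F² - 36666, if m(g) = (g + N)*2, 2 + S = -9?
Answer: -35990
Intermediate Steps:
S = -11 (S = -2 - 9 = -11)
m(g) = -4 + 2*g (m(g) = (g - 2)*2 = (-2 + g)*2 = -4 + 2*g)
F = -26 (F = -4 + 2*(-11) = -4 - 22 = -26)
F² - 36666 = (-26)² - 36666 = 676 - 36666 = -35990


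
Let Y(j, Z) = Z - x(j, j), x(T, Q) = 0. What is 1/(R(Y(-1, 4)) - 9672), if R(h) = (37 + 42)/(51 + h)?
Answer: -55/531881 ≈ -0.00010341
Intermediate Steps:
Y(j, Z) = Z (Y(j, Z) = Z - 1*0 = Z + 0 = Z)
R(h) = 79/(51 + h)
1/(R(Y(-1, 4)) - 9672) = 1/(79/(51 + 4) - 9672) = 1/(79/55 - 9672) = 1/(-531881/55) = -55/531881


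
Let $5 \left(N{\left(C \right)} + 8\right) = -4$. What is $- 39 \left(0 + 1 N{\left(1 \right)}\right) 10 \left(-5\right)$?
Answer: $-17160$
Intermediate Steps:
$N{\left(C \right)} = - \frac{44}{5}$ ($N{\left(C \right)} = -8 + \frac{1}{5} \left(-4\right) = -8 - \frac{4}{5} = - \frac{44}{5}$)
$- 39 \left(0 + 1 N{\left(1 \right)}\right) 10 \left(-5\right) = - 39 \left(0 + 1 \left(- \frac{44}{5}\right)\right) 10 \left(-5\right) = - 39 \left(0 - \frac{44}{5}\right) \left(-50\right) = \left(-39\right) \left(- \frac{44}{5}\right) \left(-50\right) = \frac{1716}{5} \left(-50\right) = -17160$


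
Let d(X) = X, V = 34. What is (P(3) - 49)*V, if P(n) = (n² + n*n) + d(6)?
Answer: -850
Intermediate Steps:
P(n) = 6 + 2*n² (P(n) = (n² + n*n) + 6 = (n² + n²) + 6 = 2*n² + 6 = 6 + 2*n²)
(P(3) - 49)*V = ((6 + 2*3²) - 49)*34 = ((6 + 2*9) - 49)*34 = ((6 + 18) - 49)*34 = (24 - 49)*34 = -25*34 = -850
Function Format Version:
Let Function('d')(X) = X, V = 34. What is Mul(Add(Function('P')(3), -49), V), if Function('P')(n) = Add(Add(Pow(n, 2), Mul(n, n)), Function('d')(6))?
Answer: -850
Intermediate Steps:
Function('P')(n) = Add(6, Mul(2, Pow(n, 2))) (Function('P')(n) = Add(Add(Pow(n, 2), Mul(n, n)), 6) = Add(Add(Pow(n, 2), Pow(n, 2)), 6) = Add(Mul(2, Pow(n, 2)), 6) = Add(6, Mul(2, Pow(n, 2))))
Mul(Add(Function('P')(3), -49), V) = Mul(Add(Add(6, Mul(2, Pow(3, 2))), -49), 34) = Mul(Add(Add(6, Mul(2, 9)), -49), 34) = Mul(Add(Add(6, 18), -49), 34) = Mul(Add(24, -49), 34) = Mul(-25, 34) = -850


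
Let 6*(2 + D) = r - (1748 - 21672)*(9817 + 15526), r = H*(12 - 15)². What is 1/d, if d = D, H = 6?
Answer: 3/252466987 ≈ 1.1883e-8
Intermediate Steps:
r = 54 (r = 6*(12 - 15)² = 6*(-3)² = 6*9 = 54)
D = 252466987/3 (D = -2 + (54 - (1748 - 21672)*(9817 + 15526))/6 = -2 + (54 - (-19924)*25343)/6 = -2 + (54 - 1*(-504933932))/6 = -2 + (54 + 504933932)/6 = -2 + (⅙)*504933986 = -2 + 252466993/3 = 252466987/3 ≈ 8.4156e+7)
d = 252466987/3 ≈ 8.4156e+7
1/d = 1/(252466987/3) = 3/252466987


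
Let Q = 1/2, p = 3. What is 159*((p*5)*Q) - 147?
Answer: 2091/2 ≈ 1045.5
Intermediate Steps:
Q = ½ ≈ 0.50000
159*((p*5)*Q) - 147 = 159*((3*5)*(½)) - 147 = 159*(15*(½)) - 147 = 159*(15/2) - 147 = 2385/2 - 147 = 2091/2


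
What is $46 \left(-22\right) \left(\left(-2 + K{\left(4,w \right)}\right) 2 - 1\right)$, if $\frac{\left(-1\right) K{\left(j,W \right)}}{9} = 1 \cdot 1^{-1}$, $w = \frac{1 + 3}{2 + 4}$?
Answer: $23276$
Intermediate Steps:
$w = \frac{2}{3}$ ($w = \frac{4}{6} = 4 \cdot \frac{1}{6} = \frac{2}{3} \approx 0.66667$)
$K{\left(j,W \right)} = -9$ ($K{\left(j,W \right)} = - 9 \cdot 1 \cdot 1^{-1} = - 9 \cdot 1 \cdot 1 = \left(-9\right) 1 = -9$)
$46 \left(-22\right) \left(\left(-2 + K{\left(4,w \right)}\right) 2 - 1\right) = 46 \left(-22\right) \left(\left(-2 - 9\right) 2 - 1\right) = - 1012 \left(\left(-11\right) 2 - 1\right) = - 1012 \left(-22 - 1\right) = \left(-1012\right) \left(-23\right) = 23276$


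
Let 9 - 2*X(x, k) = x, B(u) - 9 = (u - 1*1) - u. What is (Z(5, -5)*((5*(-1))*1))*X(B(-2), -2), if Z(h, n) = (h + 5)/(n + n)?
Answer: 5/2 ≈ 2.5000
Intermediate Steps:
Z(h, n) = (5 + h)/(2*n) (Z(h, n) = (5 + h)/((2*n)) = (5 + h)*(1/(2*n)) = (5 + h)/(2*n))
B(u) = 8 (B(u) = 9 + ((u - 1*1) - u) = 9 + ((u - 1) - u) = 9 + ((-1 + u) - u) = 9 - 1 = 8)
X(x, k) = 9/2 - x/2
(Z(5, -5)*((5*(-1))*1))*X(B(-2), -2) = (((½)*(5 + 5)/(-5))*((5*(-1))*1))*(9/2 - ½*8) = (((½)*(-⅕)*10)*(-5*1))*(9/2 - 4) = -1*(-5)*(½) = 5*(½) = 5/2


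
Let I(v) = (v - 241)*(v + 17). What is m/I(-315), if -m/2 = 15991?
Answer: -15991/82844 ≈ -0.19303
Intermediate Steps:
m = -31982 (m = -2*15991 = -31982)
I(v) = (-241 + v)*(17 + v)
m/I(-315) = -31982/(-4097 + (-315)² - 224*(-315)) = -31982/(-4097 + 99225 + 70560) = -31982/165688 = -31982*1/165688 = -15991/82844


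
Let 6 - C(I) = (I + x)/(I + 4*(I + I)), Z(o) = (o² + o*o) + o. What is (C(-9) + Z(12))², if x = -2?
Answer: 613800625/6561 ≈ 93553.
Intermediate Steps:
Z(o) = o + 2*o² (Z(o) = (o² + o²) + o = 2*o² + o = o + 2*o²)
C(I) = 6 - (-2 + I)/(9*I) (C(I) = 6 - (I - 2)/(I + 4*(I + I)) = 6 - (-2 + I)/(I + 4*(2*I)) = 6 - (-2 + I)/(I + 8*I) = 6 - (-2 + I)/(9*I))
(C(-9) + Z(12))² = ((⅑)*(2 + 53*(-9))/(-9) + 12*(1 + 2*12))² = ((⅑)*(-⅑)*(2 - 477) + 12*(1 + 24))² = ((⅑)*(-⅑)*(-475) + 12*25)² = (475/81 + 300)² = (24775/81)² = 613800625/6561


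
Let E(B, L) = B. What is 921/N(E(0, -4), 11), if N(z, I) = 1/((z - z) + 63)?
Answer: 58023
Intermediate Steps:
N(z, I) = 1/63 (N(z, I) = 1/(0 + 63) = 1/63)
921/N(E(0, -4), 11) = 921/(1/63) = 921*63 = 58023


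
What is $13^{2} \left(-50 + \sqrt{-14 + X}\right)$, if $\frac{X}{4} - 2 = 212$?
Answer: $-8450 + 169 \sqrt{842} \approx -3546.1$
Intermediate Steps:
$X = 856$ ($X = 8 + 4 \cdot 212 = 8 + 848 = 856$)
$13^{2} \left(-50 + \sqrt{-14 + X}\right) = 13^{2} \left(-50 + \sqrt{-14 + 856}\right) = 169 \left(-50 + \sqrt{842}\right) = -8450 + 169 \sqrt{842}$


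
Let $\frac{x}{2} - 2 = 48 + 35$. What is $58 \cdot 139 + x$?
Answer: $8232$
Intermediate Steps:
$x = 170$ ($x = 4 + 2 \left(48 + 35\right) = 4 + 2 \cdot 83 = 4 + 166 = 170$)
$58 \cdot 139 + x = 58 \cdot 139 + 170 = 8062 + 170 = 8232$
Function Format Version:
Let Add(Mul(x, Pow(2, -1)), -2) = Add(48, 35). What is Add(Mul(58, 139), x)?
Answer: 8232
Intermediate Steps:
x = 170 (x = Add(4, Mul(2, Add(48, 35))) = Add(4, Mul(2, 83)) = Add(4, 166) = 170)
Add(Mul(58, 139), x) = Add(Mul(58, 139), 170) = Add(8062, 170) = 8232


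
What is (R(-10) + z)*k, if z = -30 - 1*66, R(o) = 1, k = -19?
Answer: 1805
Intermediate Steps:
z = -96 (z = -30 - 66 = -96)
(R(-10) + z)*k = (1 - 96)*(-19) = -95*(-19) = 1805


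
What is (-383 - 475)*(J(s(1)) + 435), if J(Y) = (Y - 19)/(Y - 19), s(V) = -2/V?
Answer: -374088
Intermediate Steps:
J(Y) = 1 (J(Y) = (-19 + Y)/(-19 + Y) = 1)
(-383 - 475)*(J(s(1)) + 435) = (-383 - 475)*(1 + 435) = -858*436 = -374088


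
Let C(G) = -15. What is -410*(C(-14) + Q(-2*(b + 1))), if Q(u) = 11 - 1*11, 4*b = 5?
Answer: 6150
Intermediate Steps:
b = 5/4 (b = (1/4)*5 = 5/4 ≈ 1.2500)
Q(u) = 0 (Q(u) = 11 - 11 = 0)
-410*(C(-14) + Q(-2*(b + 1))) = -410*(-15 + 0) = -410*(-15) = 6150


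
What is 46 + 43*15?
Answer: 691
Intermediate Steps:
46 + 43*15 = 46 + 645 = 691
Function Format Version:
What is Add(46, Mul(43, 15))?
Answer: 691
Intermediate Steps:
Add(46, Mul(43, 15)) = Add(46, 645) = 691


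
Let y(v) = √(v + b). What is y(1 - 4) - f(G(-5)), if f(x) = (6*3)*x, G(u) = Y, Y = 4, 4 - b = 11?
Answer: -72 + I*√10 ≈ -72.0 + 3.1623*I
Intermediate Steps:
b = -7 (b = 4 - 1*11 = 4 - 11 = -7)
G(u) = 4
y(v) = √(-7 + v) (y(v) = √(v - 7) = √(-7 + v))
f(x) = 18*x
y(1 - 4) - f(G(-5)) = √(-7 + (1 - 4)) - 18*4 = √(-7 - 3) - 1*72 = √(-10) - 72 = I*√10 - 72 = -72 + I*√10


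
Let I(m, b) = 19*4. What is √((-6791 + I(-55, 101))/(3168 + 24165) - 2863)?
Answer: I*√237678942478/9111 ≈ 53.509*I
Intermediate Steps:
I(m, b) = 76
√((-6791 + I(-55, 101))/(3168 + 24165) - 2863) = √((-6791 + 76)/(3168 + 24165) - 2863) = √(-6715/27333 - 2863) = √(-78261094/27333) = I*√237678942478/9111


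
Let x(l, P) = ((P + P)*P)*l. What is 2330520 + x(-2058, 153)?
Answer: -94020924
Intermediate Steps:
x(l, P) = 2*l*P**2 (x(l, P) = ((2*P)*P)*l = (2*P**2)*l = 2*l*P**2)
2330520 + x(-2058, 153) = 2330520 + 2*(-2058)*153**2 = 2330520 + 2*(-2058)*23409 = 2330520 - 96351444 = -94020924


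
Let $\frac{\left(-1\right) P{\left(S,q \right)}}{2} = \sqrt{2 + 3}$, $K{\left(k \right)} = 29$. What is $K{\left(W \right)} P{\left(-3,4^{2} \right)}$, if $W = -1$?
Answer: $- 58 \sqrt{5} \approx -129.69$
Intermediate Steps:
$P{\left(S,q \right)} = - 2 \sqrt{5}$ ($P{\left(S,q \right)} = - 2 \sqrt{2 + 3} = - 2 \sqrt{5}$)
$K{\left(W \right)} P{\left(-3,4^{2} \right)} = 29 \left(- 2 \sqrt{5}\right) = - 58 \sqrt{5}$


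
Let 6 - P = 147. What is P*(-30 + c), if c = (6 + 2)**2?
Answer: -4794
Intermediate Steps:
P = -141 (P = 6 - 1*147 = 6 - 147 = -141)
c = 64 (c = 8**2 = 64)
P*(-30 + c) = -141*(-30 + 64) = -141*34 = -4794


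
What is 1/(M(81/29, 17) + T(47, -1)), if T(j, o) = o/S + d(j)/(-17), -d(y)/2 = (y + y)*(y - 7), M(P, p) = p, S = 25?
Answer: 425/195208 ≈ 0.0021772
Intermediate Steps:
d(y) = -4*y*(-7 + y) (d(y) = -2*(y + y)*(y - 7) = -2*2*y*(-7 + y) = -4*y*(-7 + y))
T(j, o) = o/25 - 4*j*(7 - j)/17 (T(j, o) = o/25 + (4*j*(7 - j))/(-17) = o*(1/25) + (4*j*(7 - j))*(-1/17) = o/25 - 4*j*(7 - j)/17)
1/(M(81/29, 17) + T(47, -1)) = 1/(17 + ((1/25)*(-1) + (4/17)*47*(-7 + 47))) = 1/(17 + (-1/25 + (4/17)*47*40)) = 1/(17 + (-1/25 + 7520/17)) = 1/(17 + 187983/425) = 1/(195208/425) = 425/195208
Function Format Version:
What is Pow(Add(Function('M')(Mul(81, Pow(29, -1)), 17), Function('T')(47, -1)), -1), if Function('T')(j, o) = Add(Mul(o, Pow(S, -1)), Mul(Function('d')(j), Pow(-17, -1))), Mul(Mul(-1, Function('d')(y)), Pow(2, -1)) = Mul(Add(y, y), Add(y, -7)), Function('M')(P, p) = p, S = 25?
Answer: Rational(425, 195208) ≈ 0.0021772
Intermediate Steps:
Function('d')(y) = Mul(-4, y, Add(-7, y)) (Function('d')(y) = Mul(-2, Mul(Add(y, y), Add(y, -7))) = Mul(-2, Mul(Mul(2, y), Add(-7, y))) = Mul(-2, Mul(2, y, Add(-7, y))) = Mul(-4, y, Add(-7, y)))
Function('T')(j, o) = Add(Mul(Rational(1, 25), o), Mul(Rational(-4, 17), j, Add(7, Mul(-1, j)))) (Function('T')(j, o) = Add(Mul(o, Pow(25, -1)), Mul(Mul(4, j, Add(7, Mul(-1, j))), Pow(-17, -1))) = Add(Mul(o, Rational(1, 25)), Mul(Mul(4, j, Add(7, Mul(-1, j))), Rational(-1, 17))) = Add(Mul(Rational(1, 25), o), Mul(Rational(-4, 17), j, Add(7, Mul(-1, j)))))
Pow(Add(Function('M')(Mul(81, Pow(29, -1)), 17), Function('T')(47, -1)), -1) = Pow(Add(17, Add(Mul(Rational(1, 25), -1), Mul(Rational(4, 17), 47, Add(-7, 47)))), -1) = Pow(Add(17, Add(Rational(-1, 25), Mul(Rational(4, 17), 47, 40))), -1) = Pow(Add(17, Add(Rational(-1, 25), Rational(7520, 17))), -1) = Pow(Add(17, Rational(187983, 425)), -1) = Pow(Rational(195208, 425), -1) = Rational(425, 195208)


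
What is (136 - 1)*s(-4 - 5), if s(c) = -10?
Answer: -1350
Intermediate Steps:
(136 - 1)*s(-4 - 5) = (136 - 1)*(-10) = 135*(-10) = -1350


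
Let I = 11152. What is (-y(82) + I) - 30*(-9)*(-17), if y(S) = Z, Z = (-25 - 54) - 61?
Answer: 6702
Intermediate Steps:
Z = -140 (Z = -79 - 61 = -140)
y(S) = -140
(-y(82) + I) - 30*(-9)*(-17) = (-1*(-140) + 11152) - 30*(-9)*(-17) = (140 + 11152) + 270*(-17) = 11292 - 4590 = 6702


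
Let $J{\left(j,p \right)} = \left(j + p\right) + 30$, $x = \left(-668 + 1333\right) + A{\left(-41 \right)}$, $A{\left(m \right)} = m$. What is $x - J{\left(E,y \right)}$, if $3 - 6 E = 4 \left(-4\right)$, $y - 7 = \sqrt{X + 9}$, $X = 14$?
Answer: $\frac{3503}{6} - \sqrt{23} \approx 579.04$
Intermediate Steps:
$y = 7 + \sqrt{23}$ ($y = 7 + \sqrt{14 + 9} = 7 + \sqrt{23} \approx 11.796$)
$E = \frac{19}{6}$ ($E = \frac{1}{2} - \frac{4 \left(-4\right)}{6} = \frac{1}{2} - - \frac{8}{3} = \frac{1}{2} + \frac{8}{3} = \frac{19}{6} \approx 3.1667$)
$x = 624$ ($x = \left(-668 + 1333\right) - 41 = 665 - 41 = 624$)
$J{\left(j,p \right)} = 30 + j + p$
$x - J{\left(E,y \right)} = 624 - \left(30 + \frac{19}{6} + \left(7 + \sqrt{23}\right)\right) = 624 - \left(\frac{241}{6} + \sqrt{23}\right) = \frac{3503}{6} - \sqrt{23}$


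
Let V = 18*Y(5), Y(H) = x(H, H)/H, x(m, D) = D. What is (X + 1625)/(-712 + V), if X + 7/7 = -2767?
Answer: 1143/694 ≈ 1.6470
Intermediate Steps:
X = -2768 (X = -1 - 2767 = -2768)
Y(H) = 1 (Y(H) = H/H = 1)
V = 18 (V = 18*1 = 18)
(X + 1625)/(-712 + V) = (-2768 + 1625)/(-712 + 18) = -1143/(-694) = -1143*(-1/694) = 1143/694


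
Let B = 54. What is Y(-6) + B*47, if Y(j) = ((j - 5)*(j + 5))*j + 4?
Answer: 2476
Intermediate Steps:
Y(j) = 4 + j*(-5 + j)*(5 + j) (Y(j) = ((-5 + j)*(5 + j))*j + 4 = j*(-5 + j)*(5 + j) + 4 = 4 + j*(-5 + j)*(5 + j))
Y(-6) + B*47 = (4 + (-6)**3 - 25*(-6)) + 54*47 = (4 - 216 + 150) + 2538 = -62 + 2538 = 2476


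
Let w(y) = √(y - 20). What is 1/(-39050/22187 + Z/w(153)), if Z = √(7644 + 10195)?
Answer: 952326550/70898074971 + 4068289*√2372587/70898074971 ≈ 0.10182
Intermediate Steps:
Z = √17839 ≈ 133.56
w(y) = √(-20 + y)
1/(-39050/22187 + Z/w(153)) = 1/(-39050/22187 + √17839/(√(-20 + 153))) = 1/(-39050*1/22187 + √17839/(√133)) = 1/(-3550/2017 + √17839*(√133/133)) = 1/(-3550/2017 + √2372587/133)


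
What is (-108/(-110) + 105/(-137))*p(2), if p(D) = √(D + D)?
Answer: 3246/7535 ≈ 0.43079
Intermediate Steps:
p(D) = √2*√D (p(D) = √(2*D) = √2*√D)
(-108/(-110) + 105/(-137))*p(2) = (-108/(-110) + 105/(-137))*(√2*√2) = (-108*(-1/110) + 105*(-1/137))*2 = (54/55 - 105/137)*2 = (1623/7535)*2 = 3246/7535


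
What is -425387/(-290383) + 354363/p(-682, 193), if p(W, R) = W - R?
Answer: -102528777404/254085125 ≈ -403.52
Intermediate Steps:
-425387/(-290383) + 354363/p(-682, 193) = -425387/(-290383) + 354363/(-682 - 1*193) = -425387*(-1/290383) + 354363/(-682 - 193) = 425387/290383 + 354363/(-875) = 425387/290383 + 354363*(-1/875) = 425387/290383 - 354363/875 = -102528777404/254085125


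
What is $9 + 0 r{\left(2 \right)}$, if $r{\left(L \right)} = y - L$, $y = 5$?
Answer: $9$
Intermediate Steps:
$r{\left(L \right)} = 5 - L$
$9 + 0 r{\left(2 \right)} = 9 + 0 \left(5 - 2\right) = 9 + 0 \cdot 3 = 9 + 0 = 9$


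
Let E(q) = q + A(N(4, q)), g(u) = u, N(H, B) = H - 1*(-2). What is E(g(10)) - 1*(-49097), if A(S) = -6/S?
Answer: 49106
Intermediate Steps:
N(H, B) = 2 + H (N(H, B) = H + 2 = 2 + H)
E(q) = -1 + q (E(q) = q - 6/(2 + 4) = q - 6/6 = q - 6*1/6 = q - 1 = -1 + q)
E(g(10)) - 1*(-49097) = (-1 + 10) - 1*(-49097) = 9 + 49097 = 49106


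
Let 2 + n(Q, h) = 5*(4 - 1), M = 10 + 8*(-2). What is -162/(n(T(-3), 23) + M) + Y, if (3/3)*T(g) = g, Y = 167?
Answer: 1007/7 ≈ 143.86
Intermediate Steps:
T(g) = g
M = -6 (M = 10 - 16 = -6)
n(Q, h) = 13 (n(Q, h) = -2 + 5*(4 - 1) = -2 + 5*3 = -2 + 15 = 13)
-162/(n(T(-3), 23) + M) + Y = -162/(13 - 6) + 167 = -162/7 + 167 = 1007/7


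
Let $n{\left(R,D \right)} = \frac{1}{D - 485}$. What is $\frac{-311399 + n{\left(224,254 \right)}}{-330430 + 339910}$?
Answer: $- \frac{7193317}{218988} \approx -32.848$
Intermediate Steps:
$n{\left(R,D \right)} = \frac{1}{-485 + D}$
$\frac{-311399 + n{\left(224,254 \right)}}{-330430 + 339910} = \frac{-311399 + \frac{1}{-485 + 254}}{-330430 + 339910} = \frac{-311399 + \frac{1}{-231}}{9480} = \left(-311399 - \frac{1}{231}\right) \frac{1}{9480} = \left(- \frac{71933170}{231}\right) \frac{1}{9480} = - \frac{7193317}{218988}$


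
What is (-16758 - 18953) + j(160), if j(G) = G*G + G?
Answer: -9951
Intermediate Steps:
j(G) = G + G² (j(G) = G² + G = G + G²)
(-16758 - 18953) + j(160) = (-16758 - 18953) + 160*(1 + 160) = -35711 + 160*161 = -35711 + 25760 = -9951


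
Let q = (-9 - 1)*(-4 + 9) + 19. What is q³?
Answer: -29791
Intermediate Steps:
q = -31 (q = -10*5 + 19 = -50 + 19 = -31)
q³ = (-31)³ = -29791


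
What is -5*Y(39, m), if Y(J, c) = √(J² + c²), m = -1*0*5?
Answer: -195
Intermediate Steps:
m = 0 (m = 0*5 = 0)
-5*Y(39, m) = -5*√(39² + 0²) = -5*√(1521 + 0) = -5*√1521 = -5*39 = -195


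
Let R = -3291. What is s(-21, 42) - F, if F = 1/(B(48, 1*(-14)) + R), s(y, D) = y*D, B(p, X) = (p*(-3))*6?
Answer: -3664709/4155 ≈ -882.00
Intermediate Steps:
B(p, X) = -18*p (B(p, X) = -3*p*6 = -18*p)
s(y, D) = D*y
F = -1/4155 (F = 1/(-18*48 - 3291) = 1/(-864 - 3291) = 1/(-4155) = -1/4155 ≈ -0.00024067)
s(-21, 42) - F = 42*(-21) - 1*(-1/4155) = -882 + 1/4155 = -3664709/4155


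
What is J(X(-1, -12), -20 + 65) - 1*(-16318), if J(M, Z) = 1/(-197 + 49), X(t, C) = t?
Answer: 2415063/148 ≈ 16318.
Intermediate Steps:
J(M, Z) = -1/148 (J(M, Z) = 1/(-148) = -1/148)
J(X(-1, -12), -20 + 65) - 1*(-16318) = -1/148 - 1*(-16318) = -1/148 + 16318 = 2415063/148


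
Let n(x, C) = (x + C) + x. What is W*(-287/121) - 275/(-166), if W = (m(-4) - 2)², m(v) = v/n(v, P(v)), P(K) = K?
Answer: -891575/180774 ≈ -4.9320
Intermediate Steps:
n(x, C) = C + 2*x (n(x, C) = (C + x) + x = C + 2*x)
m(v) = ⅓ (m(v) = v/(v + 2*v) = v/((3*v)) = v*(1/(3*v)) = ⅓)
W = 25/9 (W = (⅓ - 2)² = (-5/3)² = 25/9 ≈ 2.7778)
W*(-287/121) - 275/(-166) = 25*(-287/121)/9 - 275/(-166) = 25*(-287*1/121)/9 - 275*(-1/166) = (25/9)*(-287/121) + 275/166 = -7175/1089 + 275/166 = -891575/180774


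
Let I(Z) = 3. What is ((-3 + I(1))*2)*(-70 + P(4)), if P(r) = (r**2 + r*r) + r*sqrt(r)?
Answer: 0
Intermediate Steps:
P(r) = r**(3/2) + 2*r**2 (P(r) = (r**2 + r**2) + r**(3/2) = 2*r**2 + r**(3/2) = r**(3/2) + 2*r**2)
((-3 + I(1))*2)*(-70 + P(4)) = ((-3 + 3)*2)*(-70 + (4**(3/2) + 2*4**2)) = (0*2)*(-70 + (8 + 2*16)) = 0*(-70 + (8 + 32)) = 0*(-70 + 40) = 0*(-30) = 0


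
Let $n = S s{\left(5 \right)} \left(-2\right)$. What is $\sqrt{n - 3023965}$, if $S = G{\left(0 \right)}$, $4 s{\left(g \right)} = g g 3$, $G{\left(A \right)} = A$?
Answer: $i \sqrt{3023965} \approx 1739.0 i$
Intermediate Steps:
$s{\left(g \right)} = \frac{3 g^{2}}{4}$ ($s{\left(g \right)} = \frac{g g 3}{4} = \frac{g^{2} \cdot 3}{4} = \frac{3 g^{2}}{4}$)
$S = 0$
$n = 0$ ($n = 0 \frac{3 \cdot 5^{2}}{4} \left(-2\right) = 0 \cdot \frac{3}{4} \cdot 25 \left(-2\right) = 0 \cdot \frac{75}{4} \left(-2\right) = 0 \left(-2\right) = 0$)
$\sqrt{n - 3023965} = \sqrt{0 - 3023965} = \sqrt{-3023965} = i \sqrt{3023965}$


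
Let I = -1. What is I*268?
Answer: -268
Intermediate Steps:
I*268 = -1*268 = -268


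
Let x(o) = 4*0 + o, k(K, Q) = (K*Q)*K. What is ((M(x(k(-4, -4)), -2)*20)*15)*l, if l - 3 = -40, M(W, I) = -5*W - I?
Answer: -3574200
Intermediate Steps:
k(K, Q) = Q*K²
x(o) = o (x(o) = 0 + o = o)
M(W, I) = -I - 5*W
l = -37 (l = 3 - 40 = -37)
((M(x(k(-4, -4)), -2)*20)*15)*l = (((-1*(-2) - (-20)*(-4)²)*20)*15)*(-37) = (((2 - (-20)*16)*20)*15)*(-37) = (((2 - 5*(-64))*20)*15)*(-37) = (((2 + 320)*20)*15)*(-37) = ((322*20)*15)*(-37) = (6440*15)*(-37) = 96600*(-37) = -3574200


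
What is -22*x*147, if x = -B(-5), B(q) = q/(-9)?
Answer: 5390/3 ≈ 1796.7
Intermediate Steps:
B(q) = -q/9 (B(q) = q*(-⅑) = -q/9)
x = -5/9 (x = -(-1)*(-5)/9 = -1*5/9 = -5/9 ≈ -0.55556)
-22*x*147 = -22*(-5/9)*147 = (110/9)*147 = 5390/3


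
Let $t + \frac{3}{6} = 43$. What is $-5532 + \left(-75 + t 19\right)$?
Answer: $- \frac{9599}{2} \approx -4799.5$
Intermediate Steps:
$t = \frac{85}{2}$ ($t = - \frac{1}{2} + 43 = \frac{85}{2} \approx 42.5$)
$-5532 + \left(-75 + t 19\right) = -5532 + \left(-75 + \frac{85}{2} \cdot 19\right) = -5532 + \left(-75 + \frac{1615}{2}\right) = -5532 + \frac{1465}{2} = - \frac{9599}{2}$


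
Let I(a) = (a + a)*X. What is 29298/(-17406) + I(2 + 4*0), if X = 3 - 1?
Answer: 18325/2901 ≈ 6.3168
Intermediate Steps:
X = 2
I(a) = 4*a (I(a) = (a + a)*2 = (2*a)*2 = 4*a)
29298/(-17406) + I(2 + 4*0) = 29298/(-17406) + 4*(2 + 4*0) = 29298*(-1/17406) + 4*(2 + 0) = -4883/2901 + 4*2 = -4883/2901 + 8 = 18325/2901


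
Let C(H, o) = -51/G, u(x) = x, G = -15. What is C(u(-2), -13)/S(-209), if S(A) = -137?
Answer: -17/685 ≈ -0.024818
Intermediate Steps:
C(H, o) = 17/5 (C(H, o) = -51/(-15) = -51*(-1/15) = 17/5)
C(u(-2), -13)/S(-209) = (17/5)/(-137) = (17/5)*(-1/137) = -17/685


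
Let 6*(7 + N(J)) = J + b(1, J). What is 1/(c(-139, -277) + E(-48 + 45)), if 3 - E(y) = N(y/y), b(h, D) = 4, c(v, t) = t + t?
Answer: -6/3269 ≈ -0.0018354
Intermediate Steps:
c(v, t) = 2*t
N(J) = -19/3 + J/6 (N(J) = -7 + (J + 4)/6 = -7 + (4 + J)/6 = -7 + (2/3 + J/6) = -19/3 + J/6)
E(y) = 55/6 (E(y) = 3 - (-19/3 + (y/y)/6) = 3 - (-19/3 + (1/6)*1) = 3 - (-19/3 + 1/6) = 3 - 1*(-37/6) = 3 + 37/6 = 55/6)
1/(c(-139, -277) + E(-48 + 45)) = 1/(2*(-277) + 55/6) = 1/(-554 + 55/6) = 1/(-3269/6) = -6/3269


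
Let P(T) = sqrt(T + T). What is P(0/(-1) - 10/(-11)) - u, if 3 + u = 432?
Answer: -429 + 2*sqrt(55)/11 ≈ -427.65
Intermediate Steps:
u = 429 (u = -3 + 432 = 429)
P(T) = sqrt(2)*sqrt(T) (P(T) = sqrt(2*T) = sqrt(2)*sqrt(T))
P(0/(-1) - 10/(-11)) - u = sqrt(2)*sqrt(0/(-1) - 10/(-11)) - 1*429 = sqrt(2)*sqrt(0*(-1) - 10*(-1/11)) - 429 = sqrt(2)*sqrt(0 + 10/11) - 429 = sqrt(2)*sqrt(10/11) - 429 = sqrt(2)*(sqrt(110)/11) - 429 = 2*sqrt(55)/11 - 429 = -429 + 2*sqrt(55)/11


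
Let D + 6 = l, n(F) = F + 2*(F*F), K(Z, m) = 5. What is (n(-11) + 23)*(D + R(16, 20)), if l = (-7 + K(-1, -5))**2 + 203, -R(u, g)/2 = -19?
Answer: 60706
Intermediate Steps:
n(F) = F + 2*F**2
R(u, g) = 38 (R(u, g) = -2*(-19) = 38)
l = 207 (l = (-7 + 5)**2 + 203 = (-2)**2 + 203 = 4 + 203 = 207)
D = 201 (D = -6 + 207 = 201)
(n(-11) + 23)*(D + R(16, 20)) = (-11*(1 + 2*(-11)) + 23)*(201 + 38) = (-11*(1 - 22) + 23)*239 = (-11*(-21) + 23)*239 = (231 + 23)*239 = 254*239 = 60706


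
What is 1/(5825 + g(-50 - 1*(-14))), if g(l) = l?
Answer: 1/5789 ≈ 0.00017274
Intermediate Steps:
1/(5825 + g(-50 - 1*(-14))) = 1/(5825 + (-50 - 1*(-14))) = 1/(5825 + (-50 + 14)) = 1/(5825 - 36) = 1/5789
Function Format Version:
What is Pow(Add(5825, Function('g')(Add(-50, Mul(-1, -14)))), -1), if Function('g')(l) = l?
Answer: Rational(1, 5789) ≈ 0.00017274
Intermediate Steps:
Pow(Add(5825, Function('g')(Add(-50, Mul(-1, -14)))), -1) = Pow(Add(5825, Add(-50, Mul(-1, -14))), -1) = Pow(Add(5825, Add(-50, 14)), -1) = Pow(Add(5825, -36), -1) = Pow(5789, -1) = Rational(1, 5789)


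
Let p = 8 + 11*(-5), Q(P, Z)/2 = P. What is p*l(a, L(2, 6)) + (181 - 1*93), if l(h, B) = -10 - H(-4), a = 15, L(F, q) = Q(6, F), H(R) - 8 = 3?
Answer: 1075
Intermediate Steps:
Q(P, Z) = 2*P
H(R) = 11 (H(R) = 8 + 3 = 11)
L(F, q) = 12 (L(F, q) = 2*6 = 12)
l(h, B) = -21 (l(h, B) = -10 - 1*11 = -10 - 11 = -21)
p = -47 (p = 8 - 55 = -47)
p*l(a, L(2, 6)) + (181 - 1*93) = -47*(-21) + (181 - 1*93) = 987 + (181 - 93) = 987 + 88 = 1075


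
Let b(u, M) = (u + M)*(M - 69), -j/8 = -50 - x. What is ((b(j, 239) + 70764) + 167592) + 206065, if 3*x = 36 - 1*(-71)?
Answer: 1804673/3 ≈ 6.0156e+5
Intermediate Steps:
x = 107/3 (x = (36 - 1*(-71))/3 = (36 + 71)/3 = (1/3)*107 = 107/3 ≈ 35.667)
j = 2056/3 (j = -8*(-50 - 1*107/3) = -8*(-50 - 107/3) = -8*(-257/3) = 2056/3 ≈ 685.33)
b(u, M) = (-69 + M)*(M + u) (b(u, M) = (M + u)*(-69 + M) = (-69 + M)*(M + u))
((b(j, 239) + 70764) + 167592) + 206065 = (((239**2 - 69*239 - 69*2056/3 + 239*(2056/3)) + 70764) + 167592) + 206065 = (((57121 - 16491 - 47288 + 491384/3) + 70764) + 167592) + 206065 = ((471410/3 + 70764) + 167592) + 206065 = (683702/3 + 167592) + 206065 = 1186478/3 + 206065 = 1804673/3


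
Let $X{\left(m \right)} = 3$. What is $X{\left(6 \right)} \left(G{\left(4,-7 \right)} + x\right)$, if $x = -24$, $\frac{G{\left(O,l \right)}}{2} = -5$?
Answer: $-102$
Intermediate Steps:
$G{\left(O,l \right)} = -10$ ($G{\left(O,l \right)} = 2 \left(-5\right) = -10$)
$X{\left(6 \right)} \left(G{\left(4,-7 \right)} + x\right) = 3 \left(-10 - 24\right) = 3 \left(-34\right) = -102$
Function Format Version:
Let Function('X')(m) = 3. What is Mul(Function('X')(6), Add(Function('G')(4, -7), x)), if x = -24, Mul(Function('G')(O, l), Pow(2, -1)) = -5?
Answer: -102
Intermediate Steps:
Function('G')(O, l) = -10 (Function('G')(O, l) = Mul(2, -5) = -10)
Mul(Function('X')(6), Add(Function('G')(4, -7), x)) = Mul(3, Add(-10, -24)) = Mul(3, -34) = -102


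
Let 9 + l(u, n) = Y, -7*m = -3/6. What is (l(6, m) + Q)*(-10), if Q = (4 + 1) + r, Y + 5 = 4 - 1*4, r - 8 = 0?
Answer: 10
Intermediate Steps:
r = 8 (r = 8 + 0 = 8)
m = 1/14 (m = -(-3)/(7*6) = -⅐*(-½) = 1/14 ≈ 0.071429)
Y = -5 (Y = -5 + (4 - 1*4) = -5 + (4 - 4) = -5 + 0 = -5)
l(u, n) = -14 (l(u, n) = -9 - 5 = -14)
Q = 13 (Q = (4 + 1) + 8 = 5 + 8 = 13)
(l(6, m) + Q)*(-10) = (-14 + 13)*(-10) = -1*(-10) = 10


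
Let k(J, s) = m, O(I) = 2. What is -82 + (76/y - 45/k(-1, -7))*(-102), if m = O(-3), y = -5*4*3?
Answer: 11711/5 ≈ 2342.2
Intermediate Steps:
y = -60 (y = -20*3 = -60)
m = 2
k(J, s) = 2
-82 + (76/y - 45/k(-1, -7))*(-102) = -82 + (76/(-60) - 45/2)*(-102) = -82 + (76*(-1/60) - 45*1/2)*(-102) = -82 + (-19/15 - 45/2)*(-102) = -82 - 713/30*(-102) = -82 + 12121/5 = 11711/5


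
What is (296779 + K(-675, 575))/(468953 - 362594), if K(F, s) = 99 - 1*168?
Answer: 296710/106359 ≈ 2.7897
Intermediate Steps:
K(F, s) = -69 (K(F, s) = 99 - 168 = -69)
(296779 + K(-675, 575))/(468953 - 362594) = (296779 - 69)/(468953 - 362594) = 296710/106359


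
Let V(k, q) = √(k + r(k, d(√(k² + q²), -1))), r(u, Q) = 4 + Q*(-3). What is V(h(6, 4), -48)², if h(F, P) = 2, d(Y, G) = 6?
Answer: -12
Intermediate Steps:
r(u, Q) = 4 - 3*Q
V(k, q) = √(-14 + k) (V(k, q) = √(k + (4 - 3*6)) = √(k + (4 - 18)) = √(k - 14) = √(-14 + k))
V(h(6, 4), -48)² = (√(-14 + 2))² = (√(-12))² = (2*I*√3)² = -12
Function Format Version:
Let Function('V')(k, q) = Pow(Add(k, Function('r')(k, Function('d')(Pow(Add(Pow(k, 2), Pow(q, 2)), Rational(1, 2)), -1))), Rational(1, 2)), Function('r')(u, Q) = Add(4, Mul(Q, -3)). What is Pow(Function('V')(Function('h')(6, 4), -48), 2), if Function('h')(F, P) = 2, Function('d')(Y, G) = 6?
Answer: -12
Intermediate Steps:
Function('r')(u, Q) = Add(4, Mul(-3, Q))
Function('V')(k, q) = Pow(Add(-14, k), Rational(1, 2)) (Function('V')(k, q) = Pow(Add(k, Add(4, Mul(-3, 6))), Rational(1, 2)) = Pow(Add(k, Add(4, -18)), Rational(1, 2)) = Pow(Add(k, -14), Rational(1, 2)) = Pow(Add(-14, k), Rational(1, 2)))
Pow(Function('V')(Function('h')(6, 4), -48), 2) = Pow(Pow(Add(-14, 2), Rational(1, 2)), 2) = Pow(Pow(-12, Rational(1, 2)), 2) = Pow(Mul(2, I, Pow(3, Rational(1, 2))), 2) = -12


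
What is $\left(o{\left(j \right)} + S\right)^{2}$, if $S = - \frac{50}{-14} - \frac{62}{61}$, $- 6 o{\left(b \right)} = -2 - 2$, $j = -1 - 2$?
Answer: $\frac{17032129}{1640961} \approx 10.379$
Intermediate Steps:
$j = -3$
$o{\left(b \right)} = \frac{2}{3}$ ($o{\left(b \right)} = - \frac{-2 - 2}{6} = \left(- \frac{1}{6}\right) \left(-4\right) = \frac{2}{3}$)
$S = \frac{1091}{427}$ ($S = \left(-50\right) \left(- \frac{1}{14}\right) - \frac{62}{61} = \frac{25}{7} - \frac{62}{61} = \frac{1091}{427} \approx 2.555$)
$\left(o{\left(j \right)} + S\right)^{2} = \left(\frac{2}{3} + \frac{1091}{427}\right)^{2} = \left(\frac{4127}{1281}\right)^{2} = \frac{17032129}{1640961}$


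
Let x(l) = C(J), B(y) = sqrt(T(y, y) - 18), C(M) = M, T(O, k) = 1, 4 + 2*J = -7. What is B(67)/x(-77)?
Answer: -2*I*sqrt(17)/11 ≈ -0.74966*I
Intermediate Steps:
J = -11/2 (J = -2 + (1/2)*(-7) = -2 - 7/2 = -11/2 ≈ -5.5000)
B(y) = I*sqrt(17) (B(y) = sqrt(1 - 18) = sqrt(-17) = I*sqrt(17))
x(l) = -11/2
B(67)/x(-77) = (I*sqrt(17))/(-11/2) = (I*sqrt(17))*(-2/11) = -2*I*sqrt(17)/11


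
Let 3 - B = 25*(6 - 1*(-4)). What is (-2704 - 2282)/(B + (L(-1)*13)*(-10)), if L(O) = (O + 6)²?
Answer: 4986/3497 ≈ 1.4258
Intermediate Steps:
L(O) = (6 + O)²
B = -247 (B = 3 - 25*(6 - 1*(-4)) = 3 - 25*(6 + 4) = 3 - 25*10 = 3 - 1*250 = 3 - 250 = -247)
(-2704 - 2282)/(B + (L(-1)*13)*(-10)) = (-2704 - 2282)/(-247 + ((6 - 1)²*13)*(-10)) = -4986/(-247 + (5²*13)*(-10)) = -4986/(-247 + (25*13)*(-10)) = -4986/(-247 + 325*(-10)) = -4986/(-247 - 3250) = -4986/(-3497) = -4986*(-1/3497) = 4986/3497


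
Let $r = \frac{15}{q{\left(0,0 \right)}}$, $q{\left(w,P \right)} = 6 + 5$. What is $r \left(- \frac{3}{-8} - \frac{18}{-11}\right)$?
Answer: $\frac{2655}{968} \approx 2.7428$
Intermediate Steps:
$q{\left(w,P \right)} = 11$
$r = \frac{15}{11} \approx 1.3636$
$r \left(- \frac{3}{-8} - \frac{18}{-11}\right) = \frac{15 \left(- \frac{3}{-8} - \frac{18}{-11}\right)}{11} = \frac{15 \left(\left(-3\right) \left(- \frac{1}{8}\right) - - \frac{18}{11}\right)}{11} = \frac{15 \left(\frac{3}{8} + \frac{18}{11}\right)}{11} = \frac{15}{11} \cdot \frac{177}{88} = \frac{2655}{968}$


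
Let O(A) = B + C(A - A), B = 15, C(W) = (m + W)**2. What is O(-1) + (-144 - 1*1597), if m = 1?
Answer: -1725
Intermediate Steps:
C(W) = (1 + W)**2
O(A) = 16 (O(A) = 15 + (1 + (A - A))**2 = 15 + (1 + 0)**2 = 15 + 1**2 = 15 + 1 = 16)
O(-1) + (-144 - 1*1597) = 16 + (-144 - 1*1597) = 16 + (-144 - 1597) = 16 - 1741 = -1725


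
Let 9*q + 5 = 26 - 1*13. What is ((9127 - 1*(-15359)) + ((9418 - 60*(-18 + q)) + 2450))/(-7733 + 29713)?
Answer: 56071/32970 ≈ 1.7007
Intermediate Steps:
q = 8/9 (q = -5/9 + (26 - 1*13)/9 = -5/9 + (26 - 13)/9 = -5/9 + (⅑)*13 = -5/9 + 13/9 = 8/9 ≈ 0.88889)
((9127 - 1*(-15359)) + ((9418 - 60*(-18 + q)) + 2450))/(-7733 + 29713) = ((9127 - 1*(-15359)) + ((9418 - 60*(-18 + 8/9)) + 2450))/(-7733 + 29713) = ((9127 + 15359) + ((9418 - 60*(-154/9)) + 2450))/21980 = (24486 + ((9418 + 3080/3) + 2450))*(1/21980) = (24486 + (31334/3 + 2450))*(1/21980) = (24486 + 38684/3)*(1/21980) = (112142/3)*(1/21980) = 56071/32970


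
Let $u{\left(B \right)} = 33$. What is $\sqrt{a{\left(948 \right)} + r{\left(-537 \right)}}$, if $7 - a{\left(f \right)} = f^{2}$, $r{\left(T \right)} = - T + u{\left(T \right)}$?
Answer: $i \sqrt{898127} \approx 947.7 i$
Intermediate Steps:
$r{\left(T \right)} = 33 - T$ ($r{\left(T \right)} = - T + 33 = 33 - T$)
$a{\left(f \right)} = 7 - f^{2}$
$\sqrt{a{\left(948 \right)} + r{\left(-537 \right)}} = \sqrt{\left(7 - 948^{2}\right) + \left(33 - -537\right)} = \sqrt{\left(7 - 898704\right) + \left(33 + 537\right)} = \sqrt{\left(7 - 898704\right) + 570} = \sqrt{-898697 + 570} = \sqrt{-898127} = i \sqrt{898127}$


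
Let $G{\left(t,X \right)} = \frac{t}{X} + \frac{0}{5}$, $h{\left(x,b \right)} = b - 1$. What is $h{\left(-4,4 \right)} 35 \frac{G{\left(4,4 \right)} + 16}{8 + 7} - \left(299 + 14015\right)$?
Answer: $-14195$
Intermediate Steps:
$h{\left(x,b \right)} = -1 + b$
$G{\left(t,X \right)} = \frac{t}{X}$ ($G{\left(t,X \right)} = \frac{t}{X} + 0 \cdot \frac{1}{5} = \frac{t}{X} + 0 = \frac{t}{X}$)
$h{\left(-4,4 \right)} 35 \frac{G{\left(4,4 \right)} + 16}{8 + 7} - \left(299 + 14015\right) = \left(-1 + 4\right) 35 \frac{\frac{4}{4} + 16}{8 + 7} - \left(299 + 14015\right) = 3 \cdot 35 \frac{4 \cdot \frac{1}{4} + 16}{15} - 14314 = 105 \left(1 + 16\right) \frac{1}{15} - 14314 = 105 \cdot 17 \cdot \frac{1}{15} - 14314 = 105 \cdot \frac{17}{15} - 14314 = 119 - 14314 = -14195$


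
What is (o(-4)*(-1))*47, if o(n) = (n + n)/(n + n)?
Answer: -47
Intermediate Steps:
o(n) = 1 (o(n) = (2*n)/((2*n)) = (2*n)*(1/(2*n)) = 1)
(o(-4)*(-1))*47 = (1*(-1))*47 = -1*47 = -47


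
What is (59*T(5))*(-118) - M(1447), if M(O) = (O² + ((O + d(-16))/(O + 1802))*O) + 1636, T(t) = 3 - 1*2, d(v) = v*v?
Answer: -6833184584/3249 ≈ -2.1032e+6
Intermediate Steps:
d(v) = v²
T(t) = 1 (T(t) = 3 - 2 = 1)
M(O) = 1636 + O² + O*(256 + O)/(1802 + O) (M(O) = (O² + ((O + (-16)²)/(O + 1802))*O) + 1636 = (O² + ((O + 256)/(1802 + O))*O) + 1636 = (O² + ((256 + O)/(1802 + O))*O) + 1636 = (O² + O*(256 + O)/(1802 + O)) + 1636 = 1636 + O² + O*(256 + O)/(1802 + O))
(59*T(5))*(-118) - M(1447) = (59*1)*(-118) - (2948072 + 1447³ + 1803*1447² + 1892*1447)/(1802 + 1447) = 59*(-118) - (2948072 + 3029741623 + 1803*2093809 + 2737724)/3249 = -6962 - (2948072 + 3029741623 + 3775137627 + 2737724)/3249 = -6962 - 6810565046/3249 = -6833184584/3249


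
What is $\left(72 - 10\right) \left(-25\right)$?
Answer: $-1550$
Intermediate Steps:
$\left(72 - 10\right) \left(-25\right) = 62 \left(-25\right) = -1550$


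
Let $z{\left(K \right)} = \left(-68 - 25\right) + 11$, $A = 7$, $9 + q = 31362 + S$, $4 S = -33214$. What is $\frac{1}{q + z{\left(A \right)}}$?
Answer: $\frac{2}{45935} \approx 4.354 \cdot 10^{-5}$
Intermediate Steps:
$S = - \frac{16607}{2}$ ($S = \frac{1}{4} \left(-33214\right) = - \frac{16607}{2} \approx -8303.5$)
$q = \frac{46099}{2}$ ($q = -9 + \left(31362 - \frac{16607}{2}\right) = -9 + \frac{46117}{2} = \frac{46099}{2} \approx 23050.0$)
$z{\left(K \right)} = -82$ ($z{\left(K \right)} = -93 + 11 = -82$)
$\frac{1}{q + z{\left(A \right)}} = \frac{1}{\frac{46099}{2} - 82} = \frac{1}{\frac{45935}{2}} = \frac{2}{45935}$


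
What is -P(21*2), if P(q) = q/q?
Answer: -1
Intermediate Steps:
P(q) = 1
-P(21*2) = -1*1 = -1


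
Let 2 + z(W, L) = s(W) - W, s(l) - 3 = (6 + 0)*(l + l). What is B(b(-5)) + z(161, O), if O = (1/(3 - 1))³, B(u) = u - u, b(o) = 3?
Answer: 1772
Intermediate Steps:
s(l) = 3 + 12*l (s(l) = 3 + (6 + 0)*(l + l) = 3 + 6*(2*l) = 3 + 12*l)
B(u) = 0
O = ⅛ (O = (1/2)³ = (½)³ = ⅛ ≈ 0.12500)
z(W, L) = 1 + 11*W (z(W, L) = -2 + ((3 + 12*W) - W) = -2 + (3 + 11*W) = 1 + 11*W)
B(b(-5)) + z(161, O) = 0 + (1 + 11*161) = 0 + (1 + 1771) = 0 + 1772 = 1772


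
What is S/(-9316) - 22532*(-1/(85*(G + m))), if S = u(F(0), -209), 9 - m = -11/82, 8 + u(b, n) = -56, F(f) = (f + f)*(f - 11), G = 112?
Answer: 5905096/2689995 ≈ 2.1952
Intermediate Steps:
F(f) = 2*f*(-11 + f) (F(f) = (2*f)*(-11 + f) = 2*f*(-11 + f))
u(b, n) = -64 (u(b, n) = -8 - 56 = -64)
m = 749/82 (m = 9 - (-11)/82 = 9 - 1*(-11/82) = 9 + 11/82 = 749/82 ≈ 9.1341)
S = -64
S/(-9316) - 22532*(-1/(85*(G + m))) = -64/(-9316) - 22532*(-1/(85*(112 + 749/82))) = -64*(-1/9316) - 22532/((-85*9933/82)) = 16/2329 - 22532/(-844305/82) = 16/2329 - 22532*(-82/844305) = 16/2329 + 42968/19635 = 5905096/2689995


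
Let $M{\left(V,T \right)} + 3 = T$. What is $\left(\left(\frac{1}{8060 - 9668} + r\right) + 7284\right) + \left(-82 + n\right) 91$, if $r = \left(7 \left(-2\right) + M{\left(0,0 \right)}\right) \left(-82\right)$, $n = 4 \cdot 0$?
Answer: $\frac{1955327}{1608} \approx 1216.0$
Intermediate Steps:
$M{\left(V,T \right)} = -3 + T$
$n = 0$
$r = 1394$ ($r = \left(7 \left(-2\right) + \left(-3 + 0\right)\right) \left(-82\right) = \left(-14 - 3\right) \left(-82\right) = \left(-17\right) \left(-82\right) = 1394$)
$\left(\left(\frac{1}{8060 - 9668} + r\right) + 7284\right) + \left(-82 + n\right) 91 = \left(\left(\frac{1}{8060 - 9668} + 1394\right) + 7284\right) + \left(-82 + 0\right) 91 = \left(\left(\frac{1}{-1608} + 1394\right) + 7284\right) - 7462 = \left(\left(- \frac{1}{1608} + 1394\right) + 7284\right) - 7462 = \left(\frac{2241551}{1608} + 7284\right) - 7462 = \frac{13954223}{1608} - 7462 = \frac{1955327}{1608}$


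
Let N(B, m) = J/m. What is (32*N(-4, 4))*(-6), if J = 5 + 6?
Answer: -528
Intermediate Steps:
J = 11
N(B, m) = 11/m
(32*N(-4, 4))*(-6) = (32*(11/4))*(-6) = 88*(-6) = -528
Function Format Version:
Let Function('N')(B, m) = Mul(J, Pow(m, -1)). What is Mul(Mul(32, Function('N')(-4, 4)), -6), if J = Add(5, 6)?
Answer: -528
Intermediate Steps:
J = 11
Function('N')(B, m) = Mul(11, Pow(m, -1))
Mul(Mul(32, Function('N')(-4, 4)), -6) = Mul(Mul(32, Mul(11, Pow(4, -1))), -6) = Mul(Mul(32, Mul(11, Rational(1, 4))), -6) = Mul(Mul(32, Rational(11, 4)), -6) = Mul(88, -6) = -528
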